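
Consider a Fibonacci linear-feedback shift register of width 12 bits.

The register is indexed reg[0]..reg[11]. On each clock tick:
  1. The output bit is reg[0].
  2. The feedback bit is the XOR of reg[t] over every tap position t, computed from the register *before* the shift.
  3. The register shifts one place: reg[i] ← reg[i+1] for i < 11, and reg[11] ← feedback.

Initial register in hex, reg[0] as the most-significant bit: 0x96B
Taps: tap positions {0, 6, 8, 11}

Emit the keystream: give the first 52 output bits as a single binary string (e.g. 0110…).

step | reg (before) | out | fb
   0 | 100101101011 | 1 | 0
   1 | 001011010110 | 0 | 0
   2 | 010110101100 | 0 | 0
   3 | 101101011000 | 1 | 0
   4 | 011010110000 | 0 | 1
   5 | 110101100001 | 1 | 1
   6 | 101011000011 | 1 | 0
   7 | 010110000110 | 0 | 0
   8 | 101100001100 | 1 | 0
   9 | 011000011000 | 0 | 1
  10 | 110000110001 | 1 | 1
  11 | 100001100011 | 1 | 1
  12 | 000011000111 | 0 | 1
  13 | 000110001111 | 0 | 0
  14 | 001100011110 | 0 | 1
  15 | 011000111101 | 0 | 1
  16 | 110001111011 | 1 | 0
  17 | 100011110110 | 1 | 0
  18 | 000111101100 | 0 | 0
  19 | 001111011000 | 0 | 1
  20 | 011110110001 | 0 | 0
  21 | 111101100010 | 1 | 0
  22 | 111011000100 | 1 | 1
  23 | 110110001001 | 1 | 1
  24 | 101100010011 | 1 | 0
  25 | 011000100110 | 0 | 1
  26 | 110001001101 | 1 | 1
  27 | 100010011011 | 1 | 1
  28 | 000100110111 | 0 | 0
  29 | 001001101110 | 0 | 0
  30 | 010011011100 | 0 | 1
  31 | 100110111001 | 1 | 0
  32 | 001101110010 | 0 | 1
  33 | 011011100101 | 0 | 0
  34 | 110111001010 | 1 | 0
  35 | 101110010100 | 1 | 1
  36 | 011100101001 | 0 | 1
  37 | 111001010011 | 1 | 0
  38 | 110010100110 | 1 | 0
  39 | 100101001100 | 1 | 0
  40 | 001010011000 | 0 | 1
  41 | 010100110001 | 0 | 0
  42 | 101001100010 | 1 | 0
  43 | 010011000100 | 0 | 0
  44 | 100110001000 | 1 | 0
  45 | 001100010000 | 0 | 0
  46 | 011000100000 | 0 | 1
  47 | 110001000001 | 1 | 0
  48 | 100010000010 | 1 | 1
  49 | 000100000101 | 0 | 1
  50 | 001000001011 | 0 | 0
  51 | 010000010110 | 0 | 0

1001011010110000110001111011000100110111001010011000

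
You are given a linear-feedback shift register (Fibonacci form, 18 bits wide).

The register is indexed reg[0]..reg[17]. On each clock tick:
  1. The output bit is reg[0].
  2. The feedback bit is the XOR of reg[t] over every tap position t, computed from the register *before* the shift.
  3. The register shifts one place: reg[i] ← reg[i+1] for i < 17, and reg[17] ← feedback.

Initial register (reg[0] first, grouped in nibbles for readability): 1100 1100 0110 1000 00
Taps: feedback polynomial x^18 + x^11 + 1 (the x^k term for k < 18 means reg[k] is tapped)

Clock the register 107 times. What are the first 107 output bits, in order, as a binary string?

tick  register→output (feedback)
  0  110011000110100000→1 (1)
  1  100110001101000001→1 (0)
  2  001100011010000010→0 (0)
  3  011000110100000100→0 (0)
  4  110001101000001000→1 (1)
  5  100011010000010001→1 (1)
  6  000110100000100011→0 (0)
  7  001101000001000110→0 (1)
  8  011010000010001101→0 (0)
  9  110100000100011010→1 (1)
 10  101000001000110101→1 (1)
 11  010000010001101011→0 (1)
 12  100000100011010111→1 (0)
 13  000001000110101110→0 (0)
 14  000010001101011100→0 (1)
 15  000100011010111001→0 (0)
 16  001000110101110010→0 (1)
 17  010001101011100101→0 (1)
 18  100011010111001011→1 (0)
 19  000110101110010110→0 (0)
 20  001101011100101100→0 (0)
 21  011010111001011000→0 (1)
 22  110101110010110001→1 (1)
 23  101011100101100011→1 (0)
 24  010111001011000110→0 (1)
 25  101110010110001101→1 (1)
 26  011100101100011011→0 (0)
 27  111001011000110110→1 (1)
 28  110010110001101101→1 (0)
 29  100101100011011010→1 (0)
 30  001011000110110100→0 (0)
 31  010110001101101000→0 (1)
 32  101100011011010001→1 (0)
 33  011000110110100010→0 (0)
 34  110001101101000100→1 (0)
 35  100011011010001000→1 (1)
 36  000110110100010001→0 (0)
 37  001101101000100010→0 (0)
 38  011011010001000100→0 (1)
 39  110110100010001001→1 (1)
 40  101101000100010011→1 (1)
 41  011010001000100111→0 (0)
 42  110100010001001110→1 (0)
 43  101000100010011100→1 (1)
 44  010001000100111001→0 (0)
 45  100010001001110010→1 (0)
 46  000100010011100100→0 (1)
 47  001000100111001001→0 (1)
 48  010001001110010011→0 (0)
 49  100010011100100110→1 (1)
 50  000100111001001101→0 (1)
 51  001001110010011011→0 (0)
 52  010011100100110110→0 (0)
 53  100111001001101100→1 (0)
 54  001110010011011000→0 (1)
 55  011100100110110001→0 (0)
 56  111001001101100010→1 (0)
 57  110010011011000100→1 (0)
 58  100100110110001000→1 (1)
 59  001001101100010001→0 (0)
 60  010011011000100010→0 (0)
 61  100110110001000100→1 (0)
 62  001101100010001000→0 (0)
 63  011011000100010000→0 (0)
 64  110110001000100000→1 (1)
 65  101100010001000001→1 (0)
 66  011000100010000010→0 (0)
 67  110001000100000100→1 (1)
 68  100010001000001001→1 (1)
 69  000100010000010011→0 (0)
 70  001000100000100110→0 (0)
 71  010001000001001100→0 (1)
 72  100010000010011001→1 (1)
 73  000100000100110011→0 (0)
 74  001000001001100110→0 (1)
 75  010000010011001101→0 (1)
 76  100000100110011011→1 (1)
 77  000001001100110111→0 (0)
 78  000010011001101110→0 (1)
 79  000100110011011101→0 (1)
 80  001001100110111011→0 (0)
 81  010011001101110110→0 (1)
 82  100110011011101101→1 (0)
 83  001100110111011010→0 (1)
 84  011001101110110101→0 (0)
 85  110011011101101010→1 (0)
 86  100110111011010100→1 (0)
 87  001101110110101000→0 (0)
 88  011011101101010000→0 (1)
 89  110111011010100001→1 (1)
 90  101110110101000011→1 (0)
 91  011101101010000110→0 (0)
 92  111011010100001100→1 (1)
 93  110110101000011001→1 (1)
 94  101101010000110011→1 (1)
 95  011010100001100111→0 (1)
 96  110101000011001111→1 (0)
 97  101010000110011110→1 (1)
 98  010100001100111101→0 (0)
 99  101000011001111010→1 (0)
100  010000110011110100→0 (1)
101  100001100111101001→1 (0)
102  000011001111010010→0 (1)
103  000110011110100101→0 (0)
104  001100111101001010→0 (1)
105  011001111010010101→0 (0)
106  110011110100101010→1 (1)

11001100011010000010001101011100101100011011010001000100111001001101100010001000001001100110111011010100001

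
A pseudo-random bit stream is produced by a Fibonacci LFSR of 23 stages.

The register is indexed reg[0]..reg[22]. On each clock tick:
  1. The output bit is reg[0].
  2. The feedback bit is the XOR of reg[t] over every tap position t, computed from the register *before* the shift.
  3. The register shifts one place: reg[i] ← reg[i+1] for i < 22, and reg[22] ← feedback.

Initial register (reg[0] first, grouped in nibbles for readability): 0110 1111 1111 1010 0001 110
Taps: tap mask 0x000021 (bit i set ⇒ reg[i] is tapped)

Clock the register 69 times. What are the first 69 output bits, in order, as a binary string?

k : reg_k → out_k, fb_k
0: 01101111111110100001110 → 0, fb=1
1: 11011111111101000011101 → 1, fb=0
2: 10111111111010000111010 → 1, fb=0
3: 01111111110100001110100 → 0, fb=1
4: 11111111101000011101001 → 1, fb=0
5: 11111111010000111010010 → 1, fb=0
6: 11111110100001110100100 → 1, fb=0
7: 11111101000011101001000 → 1, fb=0
8: 11111010000111010010000 → 1, fb=1
9: 11110100001110100100001 → 1, fb=0
10: 11101000011101001000010 → 1, fb=1
11: 11010000111010010000101 → 1, fb=1
12: 10100001110100100001011 → 1, fb=1
13: 01000011101001000010111 → 0, fb=0
14: 10000111010010000101110 → 1, fb=0
15: 00001110100100001011100 → 0, fb=1
16: 00011101001000010111001 → 0, fb=1
17: 00111010010000101110011 → 0, fb=0
18: 01110100100001011100110 → 0, fb=1
19: 11101001000010111001101 → 1, fb=1
20: 11010010000101110011011 → 1, fb=1
21: 10100100001011100110111 → 1, fb=0
22: 01001000010111001101110 → 0, fb=0
23: 10010000101110011011100 → 1, fb=1
24: 00100001011100110111001 → 0, fb=0
25: 01000010111001101110010 → 0, fb=0
26: 10000101110011011100100 → 1, fb=0
27: 00001011100110111001000 → 0, fb=0
28: 00010111001101110010000 → 0, fb=1
29: 00101110011011100100001 → 0, fb=1
30: 01011100110111001000011 → 0, fb=1
31: 10111001101110010000111 → 1, fb=1
32: 01110011011100100001111 → 0, fb=0
33: 11100110111001000011110 → 1, fb=0
34: 11001101110010000111100 → 1, fb=0
35: 10011011100100001111000 → 1, fb=1
36: 00110111001000011110001 → 0, fb=1
37: 01101110010000111100011 → 0, fb=1
38: 11011100100001111000111 → 1, fb=0
39: 10111001000011110001110 → 1, fb=1
40: 01110010000111100011101 → 0, fb=0
41: 11100100001111000111010 → 1, fb=0
42: 11001000011110001110100 → 1, fb=1
43: 10010000111100011101001 → 1, fb=1
44: 00100001111000111010011 → 0, fb=0
45: 01000011110001110100110 → 0, fb=0
46: 10000111100011101001100 → 1, fb=0
47: 00001111000111010011000 → 0, fb=1
48: 00011110001110100110001 → 0, fb=1
49: 00111100011101001100011 → 0, fb=1
50: 01111000111010011000111 → 0, fb=0
51: 11110001110100110001110 → 1, fb=1
52: 11100011101001100011101 → 1, fb=1
53: 11000111010011000111011 → 1, fb=0
54: 10001110100110001110110 → 1, fb=0
55: 00011101001100011101100 → 0, fb=1
56: 00111010011000111011001 → 0, fb=0
57: 01110100110001110110010 → 0, fb=1
58: 11101001100011101100101 → 1, fb=1
59: 11010011000111011001011 → 1, fb=1
60: 10100110001110110010111 → 1, fb=0
61: 01001100011101100101110 → 0, fb=1
62: 10011000111011001011101 → 1, fb=1
63: 00110001110110010111011 → 0, fb=0
64: 01100011101100101110110 → 0, fb=0
65: 11000111011001011101100 → 1, fb=0
66: 10001110110010111011000 → 1, fb=0
67: 00011101100101110110000 → 0, fb=1
68: 00111011001011101100001 → 0, fb=0

011011111111101000011101001000010111001101110010000111100011101001100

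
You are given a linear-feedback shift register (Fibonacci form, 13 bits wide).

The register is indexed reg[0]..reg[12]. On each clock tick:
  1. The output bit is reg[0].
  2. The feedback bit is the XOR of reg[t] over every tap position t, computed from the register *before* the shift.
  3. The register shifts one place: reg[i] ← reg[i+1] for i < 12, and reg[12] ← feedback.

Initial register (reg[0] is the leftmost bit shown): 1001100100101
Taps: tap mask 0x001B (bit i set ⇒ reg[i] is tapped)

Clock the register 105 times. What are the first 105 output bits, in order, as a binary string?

100110010010111110000111101001100111110111110101101101110100000010111110011111101011010011101001101001110

k : reg_k → out_k, fb_k
0: 1001100100101 → 1, fb=1
1: 0011001001011 → 0, fb=1
2: 0110010010111 → 0, fb=1
3: 1100100101111 → 1, fb=1
4: 1001001011111 → 1, fb=0
5: 0010010111110 → 0, fb=0
6: 0100101111100 → 0, fb=0
7: 1001011111000 → 1, fb=0
8: 0010111110000 → 0, fb=1
9: 0101111100001 → 0, fb=1
10: 1011111000011 → 1, fb=1
11: 0111110000111 → 0, fb=1
12: 1111100001111 → 1, fb=0
13: 1111000011110 → 1, fb=1
14: 1110000111101 → 1, fb=0
15: 1100001111010 → 1, fb=0
16: 1000011110100 → 1, fb=1
17: 0000111101001 → 0, fb=1
18: 0001111010011 → 0, fb=0
19: 0011110100110 → 0, fb=0
20: 0111101001100 → 0, fb=1
21: 1111010011001 → 1, fb=1
22: 1110100110011 → 1, fb=1
23: 1101001100111 → 1, fb=1
24: 1010011001111 → 1, fb=1
25: 0100110011111 → 0, fb=0
26: 1001100111110 → 1, fb=1
27: 0011001111101 → 0, fb=1
28: 0110011111011 → 0, fb=1
29: 1100111110111 → 1, fb=1
30: 1001111101111 → 1, fb=1
31: 0011111011111 → 0, fb=0
32: 0111110111110 → 0, fb=1
33: 1111101111101 → 1, fb=0
34: 1111011111010 → 1, fb=1
35: 1110111110101 → 1, fb=1
36: 1101111101011 → 1, fb=0
37: 1011111010110 → 1, fb=1
38: 0111110101101 → 0, fb=1
39: 1111101011011 → 1, fb=0
40: 1111010110110 → 1, fb=1
41: 1110101101101 → 1, fb=1
42: 1101011011011 → 1, fb=1
43: 1010110110111 → 1, fb=0
44: 0101101101110 → 0, fb=1
45: 1011011011101 → 1, fb=0
46: 0110110111010 → 0, fb=0
47: 1101101110100 → 1, fb=0
48: 1011011101000 → 1, fb=0
49: 0110111010000 → 0, fb=0
50: 1101110100000 → 1, fb=0
51: 1011101000000 → 1, fb=1
52: 0111010000001 → 0, fb=0
53: 1110100000010 → 1, fb=1
54: 1101000000101 → 1, fb=1
55: 1010000001011 → 1, fb=1
56: 0100000010111 → 0, fb=1
57: 1000000101111 → 1, fb=1
58: 0000001011111 → 0, fb=0
59: 0000010111110 → 0, fb=0
60: 0000101111100 → 0, fb=1
61: 0001011111001 → 0, fb=1
62: 0010111110011 → 0, fb=1
63: 0101111100111 → 0, fb=1
64: 1011111001111 → 1, fb=1
65: 0111110011111 → 0, fb=1
66: 1111100111111 → 1, fb=0
67: 1111001111110 → 1, fb=1
68: 1110011111101 → 1, fb=0
69: 1100111111010 → 1, fb=1
70: 1001111110101 → 1, fb=1
71: 0011111101011 → 0, fb=0
72: 0111111010110 → 0, fb=1
73: 1111110101101 → 1, fb=0
74: 1111101011010 → 1, fb=0
75: 1111010110100 → 1, fb=1
76: 1110101101001 → 1, fb=1
77: 1101011010011 → 1, fb=1
78: 1010110100111 → 1, fb=0
79: 0101101001110 → 0, fb=1
80: 1011010011101 → 1, fb=0
81: 0110100111010 → 0, fb=0
82: 1101001110100 → 1, fb=1
83: 1010011101001 → 1, fb=1
84: 0100111010011 → 0, fb=0
85: 1001110100110 → 1, fb=1
86: 0011101001101 → 0, fb=0
87: 0111010011010 → 0, fb=0
88: 1110100110100 → 1, fb=1
89: 1101001101001 → 1, fb=1
90: 1010011010011 → 1, fb=1
91: 0100110100111 → 0, fb=0
92: 1001101001110 → 1, fb=1
93: 0011010011101 → 0, fb=1
94: 0110100111011 → 0, fb=0
95: 1101001110110 → 1, fb=1
96: 1010011101101 → 1, fb=1
97: 0100111011011 → 0, fb=0
98: 1001110110110 → 1, fb=1
99: 0011101101101 → 0, fb=0
100: 0111011011010 → 0, fb=0
101: 1110110110100 → 1, fb=1
102: 1101101101001 → 1, fb=0
103: 1011011010010 → 1, fb=0
104: 0110110100100 → 0, fb=0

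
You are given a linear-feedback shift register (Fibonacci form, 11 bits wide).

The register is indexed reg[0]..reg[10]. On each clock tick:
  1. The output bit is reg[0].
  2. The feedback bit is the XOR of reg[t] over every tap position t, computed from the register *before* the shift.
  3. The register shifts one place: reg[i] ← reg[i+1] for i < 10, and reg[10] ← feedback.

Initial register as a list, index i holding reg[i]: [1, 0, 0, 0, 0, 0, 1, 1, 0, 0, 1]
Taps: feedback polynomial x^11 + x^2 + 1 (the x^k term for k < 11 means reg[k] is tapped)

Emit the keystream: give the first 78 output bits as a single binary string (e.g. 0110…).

100000110011000111111110110000001011100001001011001011001111001111100111100011

tick  register→output (feedback)
  0  10000011001→1 (1)
  1  00000110011→0 (0)
  2  00001100110→0 (0)
  3  00011001100→0 (0)
  4  00110011000→0 (1)
  5  01100110001→0 (1)
  6  11001100011→1 (1)
  7  10011000111→1 (1)
  8  00110001111→0 (1)
  9  01100011111→0 (1)
 10  11000111111→1 (1)
 11  10001111111→1 (1)
 12  00011111111→0 (0)
 13  00111111110→0 (1)
 14  01111111101→0 (1)
 15  11111111011→1 (0)
 16  11111110110→1 (0)
 17  11111101100→1 (0)
 18  11111011000→1 (0)
 19  11110110000→1 (0)
 20  11101100000→1 (0)
 21  11011000000→1 (1)
 22  10110000001→1 (0)
 23  01100000010→0 (1)
 24  11000000101→1 (1)
 25  10000001011→1 (1)
 26  00000010111→0 (0)
 27  00000101110→0 (0)
 28  00001011100→0 (0)
 29  00010111000→0 (0)
 30  00101110000→0 (1)
 31  01011100001→0 (0)
 32  10111000010→1 (0)
 33  01110000100→0 (1)
 34  11100001001→1 (0)
 35  11000010010→1 (1)
 36  10000100101→1 (1)
 37  00001001011→0 (0)
 38  00010010110→0 (0)
 39  00100101100→0 (1)
 40  01001011001→0 (0)
 41  10010110010→1 (1)
 42  00101100101→0 (1)
 43  01011001011→0 (0)
 44  10110010110→1 (0)
 45  01100101100→0 (1)
 46  11001011001→1 (1)
 47  10010110011→1 (1)
 48  00101100111→0 (1)
 49  01011001111→0 (0)
 50  10110011110→1 (0)
 51  01100111100→0 (1)
 52  11001111001→1 (1)
 53  10011110011→1 (1)
 54  00111100111→0 (1)
 55  01111001111→0 (1)
 56  11110011111→1 (0)
 57  11100111110→1 (0)
 58  11001111100→1 (1)
 59  10011111001→1 (1)
 60  00111110011→0 (1)
 61  01111100111→0 (1)
 62  11111001111→1 (0)
 63  11110011110→1 (0)
 64  11100111100→1 (0)
 65  11001111000→1 (1)
 66  10011110001→1 (1)
 67  00111100011→0 (1)
 68  01111000111→0 (1)
 69  11110001111→1 (0)
 70  11100011110→1 (0)
 71  11000111100→1 (1)
 72  10001111001→1 (1)
 73  00011110011→0 (0)
 74  00111100110→0 (1)
 75  01111001101→0 (1)
 76  11110011011→1 (0)
 77  11100110110→1 (0)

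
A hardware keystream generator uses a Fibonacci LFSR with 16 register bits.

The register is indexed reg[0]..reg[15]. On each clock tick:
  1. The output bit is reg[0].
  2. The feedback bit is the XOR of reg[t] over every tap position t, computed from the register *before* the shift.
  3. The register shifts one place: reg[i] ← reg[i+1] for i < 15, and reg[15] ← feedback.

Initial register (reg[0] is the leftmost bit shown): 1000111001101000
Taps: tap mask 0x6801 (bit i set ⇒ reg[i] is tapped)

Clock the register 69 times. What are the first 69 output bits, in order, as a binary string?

k : reg_k → out_k, fb_k
0: 1000111001101000 → 1, fb=1
1: 0001110011010001 → 0, fb=1
2: 0011100110100011 → 0, fb=1
3: 0111001101000111 → 0, fb=0
4: 1110011010001110 → 1, fb=1
5: 1100110100011101 → 1, fb=1
6: 1001101000111011 → 1, fb=1
7: 0011010001110111 → 0, fb=1
8: 0110100011101111 → 0, fb=0
9: 1101000111011110 → 1, fb=0
10: 1010001110111100 → 1, fb=1
11: 0100011101111001 → 0, fb=1
12: 1000111011110011 → 1, fb=1
13: 0001110111100111 → 0, fb=0
14: 0011101111001110 → 0, fb=0
15: 0111011110011100 → 0, fb=0
16: 1110111100111000 → 1, fb=0
17: 1101111001110000 → 1, fb=0
18: 1011110011100000 → 1, fb=1
19: 0111100111000001 → 0, fb=0
20: 1111001110000010 → 1, fb=0
21: 1110011100000100 → 1, fb=0
22: 1100111000001000 → 1, fb=1
23: 1001110000010001 → 1, fb=0
24: 0011100000100010 → 0, fb=1
25: 0111000001000101 → 0, fb=1
26: 1110000010001011 → 1, fb=0
27: 1100000100010110 → 1, fb=0
28: 1000001000101100 → 1, fb=0
29: 0000010001011000 → 0, fb=1
30: 0000100010110001 → 0, fb=1
31: 0001000101100011 → 0, fb=1
32: 0010001011000111 → 0, fb=0
33: 0100010110001110 → 0, fb=0
34: 1000101100011100 → 1, fb=1
35: 0001011000111001 → 0, fb=1
36: 0010110001110011 → 0, fb=0
37: 0101100011100110 → 0, fb=0
38: 1011000111001100 → 1, fb=0
39: 0110001110011000 → 0, fb=1
40: 1100011100110001 → 1, fb=0
41: 1000111001100010 → 1, fb=0
42: 0001110011000100 → 0, fb=1
43: 0011100110001001 → 0, fb=0
44: 0111001100010010 → 0, fb=0
45: 1110011000100100 → 1, fb=0
46: 1100110001001000 → 1, fb=1
47: 1001100010010001 → 1, fb=0
48: 0011000100100010 → 0, fb=1
49: 0110001001000101 → 0, fb=1
50: 1100010010001011 → 1, fb=0
51: 1000100100010110 → 1, fb=0
52: 0001001000101100 → 0, fb=1
53: 0010010001011001 → 0, fb=1
54: 0100100010110011 → 0, fb=0
55: 1001000101100110 → 1, fb=1
56: 0010001011001101 → 0, fb=1
57: 0100010110011011 → 0, fb=0
58: 1000101100110110 → 1, fb=0
59: 0001011001101100 → 0, fb=1
60: 0010110011011001 → 0, fb=1
61: 0101100110110011 → 0, fb=0
62: 1011001101100110 → 1, fb=1
63: 0110011011001101 → 0, fb=1
64: 1100110110011011 → 1, fb=1
65: 1001101100110111 → 1, fb=0
66: 0011011001101110 → 0, fb=0
67: 0110110011011100 → 0, fb=0
68: 1101100110111000 → 1, fb=0

100011100110100011101111001110000010001011000111001100010010001011001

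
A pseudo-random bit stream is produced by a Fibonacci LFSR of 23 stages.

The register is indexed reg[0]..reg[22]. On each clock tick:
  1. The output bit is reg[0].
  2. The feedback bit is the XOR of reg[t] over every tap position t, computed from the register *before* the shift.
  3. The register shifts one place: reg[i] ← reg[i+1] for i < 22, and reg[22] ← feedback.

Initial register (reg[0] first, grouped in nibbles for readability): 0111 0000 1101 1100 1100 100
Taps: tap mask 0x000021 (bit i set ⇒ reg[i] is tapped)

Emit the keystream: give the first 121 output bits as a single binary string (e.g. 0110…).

0111000011011100110010001101011010001011101001000000111111111110010010111110000001101110011011111101101101000111001010010

step | reg (before) | out | fb
   0 | 01110000110111001100100 | 0 | 0
   1 | 11100001101110011001000 | 1 | 1
   2 | 11000011011100110010001 | 1 | 1
   3 | 10000110111001100100011 | 1 | 0
   4 | 00001101110011001000110 | 0 | 1
   5 | 00011011100110010001101 | 0 | 0
   6 | 00110111001100100011010 | 0 | 1
   7 | 01101110011001000110101 | 0 | 1
   8 | 11011100110010001101011 | 1 | 0
   9 | 10111001100100011010110 | 1 | 1
  10 | 01110011001000110101101 | 0 | 0
  11 | 11100110010001101011010 | 1 | 0
  12 | 11001100100011010110100 | 1 | 0
  13 | 10011001000110101101000 | 1 | 1
  14 | 00110010001101011010001 | 0 | 0
  15 | 01100100011010110100010 | 0 | 1
  16 | 11001000110101101000101 | 1 | 1
  17 | 10010001101011010001011 | 1 | 1
  18 | 00100011010110100010111 | 0 | 0
  19 | 01000110101101000101110 | 0 | 1
  20 | 10001101011010001011101 | 1 | 0
  21 | 00011010110100010111010 | 0 | 0
  22 | 00110101101000101110100 | 0 | 1
  23 | 01101011010001011101001 | 0 | 0
  24 | 11010110100010111010010 | 1 | 0
  25 | 10101101000101110100100 | 1 | 0
  26 | 01011010001011101001000 | 0 | 0
  27 | 10110100010111010010000 | 1 | 0
  28 | 01101000101110100100000 | 0 | 0
  29 | 11010001011101001000000 | 1 | 1
  30 | 10100010111010010000001 | 1 | 1
  31 | 01000101110100100000011 | 0 | 1
  32 | 10001011101001000000111 | 1 | 1
  33 | 00010111010010000001111 | 0 | 1
  34 | 00101110100100000011111 | 0 | 1
  35 | 01011101001000000111111 | 0 | 1
  36 | 10111010010000001111111 | 1 | 1
  37 | 01110100100000011111111 | 0 | 1
  38 | 11101001000000111111111 | 1 | 1
  39 | 11010010000001111111111 | 1 | 1
  40 | 10100100000011111111111 | 1 | 0
  41 | 01001000000111111111110 | 0 | 0
  42 | 10010000001111111111100 | 1 | 1
  43 | 00100000011111111111001 | 0 | 0
  44 | 01000000111111111110010 | 0 | 0
  45 | 10000001111111111100100 | 1 | 1
  46 | 00000011111111111001001 | 0 | 0
  47 | 00000111111111110010010 | 0 | 1
  48 | 00001111111111100100101 | 0 | 1
  49 | 00011111111111001001011 | 0 | 1
  50 | 00111111111110010010111 | 0 | 1
  51 | 01111111111100100101111 | 0 | 1
  52 | 11111111111001001011111 | 1 | 0
  53 | 11111111110010010111110 | 1 | 0
  54 | 11111111100100101111100 | 1 | 0
  55 | 11111111001001011111000 | 1 | 0
  56 | 11111110010010111110000 | 1 | 0
  57 | 11111100100101111100000 | 1 | 0
  58 | 11111001001011111000000 | 1 | 1
  59 | 11110010010111110000001 | 1 | 1
  60 | 11100100101111100000011 | 1 | 0
  61 | 11001001011111000000110 | 1 | 1
  62 | 10010010111110000001101 | 1 | 1
  63 | 00100101111100000011011 | 0 | 1
  64 | 01001011111000000110111 | 0 | 0
  65 | 10010111110000001101110 | 1 | 0
  66 | 00101111100000011011100 | 0 | 1
  67 | 01011111000000110111001 | 0 | 1
  68 | 10111110000001101110011 | 1 | 0
  69 | 01111100000011011100110 | 0 | 1
  70 | 11111000000110111001101 | 1 | 1
  71 | 11110000001101110011011 | 1 | 1
  72 | 11100000011011100110111 | 1 | 1
  73 | 11000000110111001101111 | 1 | 1
  74 | 10000001101110011011111 | 1 | 1
  75 | 00000011011100110111111 | 0 | 0
  76 | 00000110111001101111110 | 0 | 1
  77 | 00001101110011011111101 | 0 | 1
  78 | 00011011100110111111011 | 0 | 0
  79 | 00110111001101111110110 | 0 | 1
  80 | 01101110011011111101101 | 0 | 1
  81 | 11011100110111111011011 | 1 | 0
  82 | 10111001101111110110110 | 1 | 1
  83 | 01110011011111101101101 | 0 | 0
  84 | 11100110111111011011010 | 1 | 0
  85 | 11001101111110110110100 | 1 | 0
  86 | 10011011111101101101000 | 1 | 1
  87 | 00110111111011011010001 | 0 | 1
  88 | 01101111110110110100011 | 0 | 1
  89 | 11011111101101101000111 | 1 | 0
  90 | 10111111011011010001110 | 1 | 0
  91 | 01111110110110100011100 | 0 | 1
  92 | 11111101101101000111001 | 1 | 0
  93 | 11111011011010001110010 | 1 | 1
  94 | 11110110110100011100101 | 1 | 0
  95 | 11101101101000111001010 | 1 | 0
  96 | 11011011010001110010100 | 1 | 1
  97 | 10110110100011100101001 | 1 | 0
  98 | 01101101000111001010010 | 0 | 1
  99 | 11011010001110010100101 | 1 | 1
 100 | 10110100011100101001011 | 1 | 0
 101 | 01101000111001010010110 | 0 | 0
 102 | 11010001110010100101100 | 1 | 1
 103 | 10100011100101001011001 | 1 | 1
 104 | 01000111001010010110011 | 0 | 1
 105 | 10001110010100101100111 | 1 | 0
 106 | 00011100101001011001110 | 0 | 1
 107 | 00111001010010110011101 | 0 | 0
 108 | 01110010100101100111010 | 0 | 0
 109 | 11100101001011001110100 | 1 | 0
 110 | 11001010010110011101000 | 1 | 1
 111 | 10010100101100111010001 | 1 | 0
 112 | 00101001011001110100010 | 0 | 0
 113 | 01010010110011101000100 | 0 | 0
 114 | 10100101100111010001000 | 1 | 0
 115 | 01001011001110100010000 | 0 | 0
 116 | 10010110011101000100000 | 1 | 0
 117 | 00101100111010001000000 | 0 | 1
 118 | 01011001110100010000001 | 0 | 0
 119 | 10110011101000100000010 | 1 | 1
 120 | 01100111010001000000101 | 0 | 1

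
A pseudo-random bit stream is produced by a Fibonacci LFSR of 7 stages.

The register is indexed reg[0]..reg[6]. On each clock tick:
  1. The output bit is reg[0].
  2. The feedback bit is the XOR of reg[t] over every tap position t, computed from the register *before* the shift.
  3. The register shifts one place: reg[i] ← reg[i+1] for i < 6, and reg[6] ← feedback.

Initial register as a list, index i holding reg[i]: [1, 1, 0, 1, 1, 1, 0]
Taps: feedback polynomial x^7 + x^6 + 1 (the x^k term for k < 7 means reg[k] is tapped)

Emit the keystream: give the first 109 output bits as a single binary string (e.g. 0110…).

tick  register→output (feedback)
  0  1101110→1 (1)
  1  1011101→1 (0)
  2  0111010→0 (0)
  3  1110100→1 (1)
  4  1101001→1 (0)
  5  1010010→1 (1)
  6  0100101→0 (1)
  7  1001011→1 (0)
  8  0010110→0 (0)
  9  0101100→0 (0)
 10  1011000→1 (1)
 11  0110001→0 (1)
 12  1100011→1 (0)
 13  1000110→1 (1)
 14  0001101→0 (1)
 15  0011011→0 (1)
 16  0110111→0 (1)
 17  1101111→1 (0)
 18  1011110→1 (1)
 19  0111101→0 (1)
 20  1111011→1 (0)
 21  1110110→1 (1)
 22  1101101→1 (0)
 23  1011010→1 (1)
 24  0110101→0 (1)
 25  1101011→1 (0)
 26  1010110→1 (1)
 27  0101101→0 (1)
 28  1011011→1 (0)
 29  0110110→0 (0)
 30  1101100→1 (1)
 31  1011001→1 (0)
 32  0110010→0 (0)
 33  1100100→1 (1)
 34  1001001→1 (0)
 35  0010010→0 (0)
 36  0100100→0 (0)
 37  1001000→1 (1)
 38  0010001→0 (1)
 39  0100011→0 (1)
 40  1000111→1 (0)
 41  0001110→0 (0)
 42  0011100→0 (0)
 43  0111000→0 (0)
 44  1110000→1 (1)
 45  1100001→1 (0)
 46  1000010→1 (1)
 47  0000101→0 (1)
 48  0001011→0 (1)
 49  0010111→0 (1)
 50  0101111→0 (1)
 51  1011111→1 (0)
 52  0111110→0 (0)
 53  1111100→1 (1)
 54  1111001→1 (0)
 55  1110010→1 (1)
 56  1100101→1 (0)
 57  1001010→1 (1)
 58  0010101→0 (1)
 59  0101011→0 (1)
 60  1010111→1 (0)
 61  0101110→0 (0)
 62  1011100→1 (1)
 63  0111001→0 (1)
 64  1110011→1 (0)
 65  1100110→1 (1)
 66  1001101→1 (0)
 67  0011010→0 (0)
 68  0110100→0 (0)
 69  1101000→1 (1)
 70  1010001→1 (0)
 71  0100010→0 (0)
 72  1000100→1 (1)
 73  0001001→0 (1)
 74  0010011→0 (1)
 75  0100111→0 (1)
 76  1001111→1 (0)
 77  0011110→0 (0)
 78  0111100→0 (0)
 79  1111000→1 (1)
 80  1110001→1 (0)
 81  1100010→1 (1)
 82  1000101→1 (0)
 83  0001010→0 (0)
 84  0010100→0 (0)
 85  0101000→0 (0)
 86  1010000→1 (1)
 87  0100001→0 (1)
 88  1000011→1 (0)
 89  0000110→0 (0)
 90  0001100→0 (0)
 91  0011000→0 (0)
 92  0110000→0 (0)
 93  1100000→1 (1)
 94  1000001→1 (0)
 95  0000010→0 (0)
 96  0000100→0 (0)
 97  0001000→0 (0)
 98  0010000→0 (0)
 99  0100000→0 (0)
100  1000000→1 (1)
101  0000001→0 (1)
102  0000011→0 (1)
103  0000111→0 (1)
104  0001111→0 (1)
105  0011111→0 (1)
106  0111111→0 (1)
107  1111111→1 (0)
108  1111110→1 (1)

1101110100101100011011110110101101100100100011100001011111001010111001101000100111100010100001100000100000011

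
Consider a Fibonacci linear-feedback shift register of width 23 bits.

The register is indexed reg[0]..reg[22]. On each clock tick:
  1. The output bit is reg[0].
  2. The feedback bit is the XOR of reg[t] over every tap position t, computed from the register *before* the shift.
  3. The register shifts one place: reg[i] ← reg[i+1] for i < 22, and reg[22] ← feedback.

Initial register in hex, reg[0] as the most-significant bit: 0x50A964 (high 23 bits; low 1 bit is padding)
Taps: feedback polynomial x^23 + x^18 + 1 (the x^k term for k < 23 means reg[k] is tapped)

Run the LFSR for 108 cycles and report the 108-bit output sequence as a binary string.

010100001010100101100101100011010011101100010011100001100100010000000111001101010010000100000110010110001000

step | reg (before) | out | fb
   0 | 01010000101010010110010 | 0 | 1
   1 | 10100001010100101100101 | 1 | 1
   2 | 01000010101001011001011 | 0 | 0
   3 | 10000101010010110010110 | 1 | 0
   4 | 00001010100101100101100 | 0 | 0
   5 | 00010101001011001011000 | 0 | 1
   6 | 00101010010110010110001 | 0 | 1
   7 | 01010100101100101100011 | 0 | 0
   8 | 10101001011001011000110 | 1 | 1
   9 | 01010010110010110001101 | 0 | 0
  10 | 10100101100101100011010 | 1 | 0
  11 | 01001011001011000110100 | 0 | 1
  12 | 10010110010110001101001 | 1 | 1
  13 | 00101100101100011010011 | 0 | 1
  14 | 01011001011000110100111 | 0 | 0
  15 | 10110010110001101001110 | 1 | 1
  16 | 01100101100011010011101 | 0 | 1
  17 | 11001011000110100111011 | 1 | 0
  18 | 10010110001101001110110 | 1 | 0
  19 | 00101100011010011101100 | 0 | 0
  20 | 01011000110100111011000 | 0 | 1
  21 | 10110001101001110110001 | 1 | 0
  22 | 01100011010011101100010 | 0 | 0
  23 | 11000110100111011000100 | 1 | 1
  24 | 10001101001110110001001 | 1 | 1
  25 | 00011010011101100010011 | 0 | 1
  26 | 00110100111011000100111 | 0 | 0
  27 | 01101001110110001001110 | 0 | 0
  28 | 11010011101100010011100 | 1 | 0
  29 | 10100111011000100111000 | 1 | 0
  30 | 01001110110001001110000 | 0 | 1
  31 | 10011101100010011100001 | 1 | 1
  32 | 00111011000100111000011 | 0 | 0
  33 | 01110110001001110000110 | 0 | 0
  34 | 11101100010011100001100 | 1 | 1
  35 | 11011000100111000011001 | 1 | 0
  36 | 10110001001110000110010 | 1 | 0
  37 | 01100010011100001100100 | 0 | 0
  38 | 11000100111000011001000 | 1 | 1
  39 | 10001001110000110010001 | 1 | 0
  40 | 00010011100001100100010 | 0 | 0
  41 | 00100111000011001000100 | 0 | 0
  42 | 01001110000110010001000 | 0 | 0
  43 | 10011100001100100010000 | 1 | 0
  44 | 00111000011001000100000 | 0 | 0
  45 | 01110000110010001000000 | 0 | 0
  46 | 11100001100100010000000 | 1 | 1
  47 | 11000011001000100000001 | 1 | 1
  48 | 10000110010001000000011 | 1 | 1
  49 | 00001100100010000000111 | 0 | 0
  50 | 00011001000100000001110 | 0 | 0
  51 | 00110010001000000011100 | 0 | 1
  52 | 01100100010000000111001 | 0 | 1
  53 | 11001000100000001110011 | 1 | 0
  54 | 10010001000000011100110 | 1 | 1
  55 | 00100010000000111001101 | 0 | 0
  56 | 01000100000001110011010 | 0 | 1
  57 | 10001000000011100110101 | 1 | 0
  58 | 00010000000111001101010 | 0 | 0
  59 | 00100000001110011010100 | 0 | 1
  60 | 01000000011100110101001 | 0 | 0
  61 | 10000000111001101010010 | 1 | 0
  62 | 00000001110011010100100 | 0 | 0
  63 | 00000011100110101001000 | 0 | 0
  64 | 00000111001101010010000 | 0 | 1
  65 | 00001110011010100100001 | 0 | 0
  66 | 00011100110101001000010 | 0 | 0
  67 | 00111001101010010000100 | 0 | 0
  68 | 01110011010100100001000 | 0 | 0
  69 | 11100110101001000010000 | 1 | 0
  70 | 11001101010010000100000 | 1 | 1
  71 | 10011010100100001000001 | 1 | 1
  72 | 00110101001000010000011 | 0 | 0
  73 | 01101010010000100000110 | 0 | 0
  74 | 11010100100001000001100 | 1 | 1
  75 | 10101001000010000011001 | 1 | 0
  76 | 01010010000100000110010 | 0 | 1
  77 | 10100100001000001100101 | 1 | 1
  78 | 01001000010000011001011 | 0 | 0
  79 | 10010000100000110010110 | 1 | 0
  80 | 00100001000001100101100 | 0 | 0
  81 | 01000010000011001011000 | 0 | 1
  82 | 10000100000110010110001 | 1 | 0
  83 | 00001000001100101100010 | 0 | 0
  84 | 00010000011001011000100 | 0 | 0
  85 | 00100000110010110001000 | 0 | 0
  86 | 01000001100101100010000 | 0 | 1
  87 | 10000011001011000100001 | 1 | 1
  88 | 00000110010110001000011 | 0 | 0
  89 | 00001100101100010000110 | 0 | 0
  90 | 00011001011000100001100 | 0 | 0
  91 | 00110010110001000011000 | 0 | 1
  92 | 01100101100010000110001 | 0 | 1
  93 | 11001011000100001100011 | 1 | 1
  94 | 10010110001000011000111 | 1 | 1
  95 | 00101100010000110001111 | 0 | 0
  96 | 01011000100001100011110 | 0 | 1
  97 | 10110001000011000111101 | 1 | 0
  98 | 01100010000110001111010 | 0 | 1
  99 | 11000100001100011110101 | 1 | 0
 100 | 10001000011000111101010 | 1 | 1
 101 | 00010000110001111010101 | 0 | 1
 102 | 00100001100011110101011 | 0 | 0
 103 | 01000011000111101010110 | 0 | 1
 104 | 10000110001111010101101 | 1 | 1
 105 | 00001100011110101011011 | 0 | 1
 106 | 00011000111101010110111 | 0 | 1
 107 | 00110001111010101101111 | 0 | 0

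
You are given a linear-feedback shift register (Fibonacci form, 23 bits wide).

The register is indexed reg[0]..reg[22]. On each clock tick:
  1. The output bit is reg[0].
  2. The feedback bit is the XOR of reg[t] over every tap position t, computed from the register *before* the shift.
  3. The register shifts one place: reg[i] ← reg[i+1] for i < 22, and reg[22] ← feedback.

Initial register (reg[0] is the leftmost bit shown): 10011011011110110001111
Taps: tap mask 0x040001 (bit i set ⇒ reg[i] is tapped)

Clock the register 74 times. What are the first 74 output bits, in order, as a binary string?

tick  register→output (feedback)
  0  10011011011110110001111→1 (1)
  1  00110110111101100011111→0 (1)
  2  01101101111011000111111→0 (1)
  3  11011011110110001111111→1 (0)
  4  10110111101100011111110→1 (0)
  5  01101111011000111111100→0 (1)
  6  11011110110001111111001→1 (0)
  7  10111101100011111110010→1 (0)
  8  01111011000111111100100→0 (0)
  9  11110110001111111001000→1 (1)
 10  11101100011111110010001→1 (0)
 11  11011000111111100100010→1 (1)
 12  10110001111111001000101→1 (1)
 13  01100011111110010001011→0 (0)
 14  11000111111100100010110→1 (0)
 15  10001111111001000101100→1 (1)
 16  00011111110010001011001→0 (1)
 17  00111111100100010110011→0 (1)
 18  01111111001000101100111→0 (0)
 19  11111110010001011001110→1 (1)
 20  11111100100010110011101→1 (0)
 21  11111001000101100111010→1 (0)
 22  11110010001011001110100→1 (0)
 23  11100100010110011101000→1 (1)
 24  11001000101100111010001→1 (0)
 25  10010001011001110100010→1 (1)
 26  00100010110011101000101→0 (0)
 27  01000101100111010001010→0 (0)
 28  10001011001110100010100→1 (0)
 29  00010110011101000101000→0 (0)
 30  00101100111010001010000→0 (1)
 31  01011001110100010100001→0 (0)
 32  10110011101000101000010→1 (1)
 33  01100111010001010000101→0 (0)
 34  11001110100010100001010→1 (1)
 35  10011101000101000010101→1 (0)
 36  00111010001010000101010→0 (0)
 37  01110100010100001010100→0 (1)
 38  11101000101000010101001→1 (1)
 39  11010001010000101010011→1 (0)
 40  10100010100001010100110→1 (1)
 41  01000101000010101001101→0 (0)
 42  10001010000101010011010→1 (0)
 43  00010100001010100110100→0 (1)
 44  00101000010101001101001→0 (0)
 45  01010000101010011010010→0 (1)
 46  10100001010100110100101→1 (1)
 47  01000010101001101001011→0 (0)
 48  10000101010011010010110→1 (0)
 49  00001010100110100101100→0 (0)
 50  00010101001101001011000→0 (1)
 51  00101010011010010110001→0 (1)
 52  01010100110100101100011→0 (0)
 53  10101001101001011000110→1 (1)
 54  01010011010010110001101→0 (0)
 55  10100110100101100011010→1 (0)
 56  01001101001011000110100→0 (1)
 57  10011010010110001101001→1 (1)
 58  00110100101100011010011→0 (1)
 59  01101001011000110100111→0 (0)
 60  11010010110001101001110→1 (1)
 61  10100101100011010011101→1 (0)
 62  01001011000110100111010→0 (1)
 63  10010110001101001110101→1 (0)
 64  00101100011010011101010→0 (0)
 65  01011000110100111010100→0 (1)
 66  10110001101001110101001→1 (1)
 67  01100011010011101010011→0 (1)
 68  11000110100111010100111→1 (1)
 69  10001101001110101001111→1 (1)
 70  00011010011101010011111→0 (1)
 71  00110100111010100111111→0 (1)
 72  01101001110101001111111→0 (1)
 73  11010011101010011111111→1 (0)

10011011011110110001111111001000101100111010001010000101010011010010110001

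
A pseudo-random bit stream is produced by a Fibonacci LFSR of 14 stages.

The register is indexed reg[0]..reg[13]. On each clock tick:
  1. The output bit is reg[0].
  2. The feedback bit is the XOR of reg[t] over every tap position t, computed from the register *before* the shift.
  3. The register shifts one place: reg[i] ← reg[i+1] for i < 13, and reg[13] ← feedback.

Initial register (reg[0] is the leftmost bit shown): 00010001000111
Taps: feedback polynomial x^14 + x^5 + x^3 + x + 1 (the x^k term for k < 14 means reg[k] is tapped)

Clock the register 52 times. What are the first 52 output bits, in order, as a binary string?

0001000100011110011000000111011010110111111000100110

k : reg_k → out_k, fb_k
0: 00010001000111 → 0, fb=1
1: 00100010001111 → 0, fb=0
2: 01000100011110 → 0, fb=0
3: 10001000111100 → 1, fb=1
4: 00010001111001 → 0, fb=1
5: 00100011110011 → 0, fb=0
6: 01000111100110 → 0, fb=0
7: 10001111001100 → 1, fb=0
8: 00011110011000 → 0, fb=0
9: 00111100110000 → 0, fb=0
10: 01111001100000 → 0, fb=0
11: 11110011000000 → 1, fb=1
12: 11100110000001 → 1, fb=1
13: 11001100000011 → 1, fb=1
14: 10011000000111 → 1, fb=0
15: 00110000001110 → 0, fb=1
16: 01100000011101 → 0, fb=1
17: 11000000111011 → 1, fb=0
18: 10000001110110 → 1, fb=1
19: 00000011101101 → 0, fb=0
20: 00000111011010 → 0, fb=1
21: 00001110110101 → 0, fb=1
22: 00011101101011 → 0, fb=0
23: 00111011010110 → 0, fb=1
24: 01110110101101 → 0, fb=1
25: 11101101011011 → 1, fb=1
26: 11011010110111 → 1, fb=1
27: 10110101101111 → 1, fb=1
28: 01101011011111 → 0, fb=1
29: 11010110111111 → 1, fb=0
30: 10101101111110 → 1, fb=0
31: 01011011111100 → 0, fb=0
32: 10110111111000 → 1, fb=1
33: 01101111110001 → 0, fb=0
34: 11011111100010 → 1, fb=0
35: 10111111000100 → 1, fb=1
36: 01111110001001 → 0, fb=1
37: 11111100010011 → 1, fb=0
38: 11111000100110 → 1, fb=1
39: 11110001001101 → 1, fb=1
40: 11100010011011 → 1, fb=0
41: 11000100110110 → 1, fb=1
42: 10001001101101 → 1, fb=1
43: 00010011011011 → 0, fb=1
44: 00100110110111 → 0, fb=1
45: 01001101101111 → 0, fb=0
46: 10011011011110 → 1, fb=0
47: 00110110111100 → 0, fb=0
48: 01101101111000 → 0, fb=0
49: 11011011110000 → 1, fb=1
50: 10110111100001 → 1, fb=1
51: 01101111000011 → 0, fb=0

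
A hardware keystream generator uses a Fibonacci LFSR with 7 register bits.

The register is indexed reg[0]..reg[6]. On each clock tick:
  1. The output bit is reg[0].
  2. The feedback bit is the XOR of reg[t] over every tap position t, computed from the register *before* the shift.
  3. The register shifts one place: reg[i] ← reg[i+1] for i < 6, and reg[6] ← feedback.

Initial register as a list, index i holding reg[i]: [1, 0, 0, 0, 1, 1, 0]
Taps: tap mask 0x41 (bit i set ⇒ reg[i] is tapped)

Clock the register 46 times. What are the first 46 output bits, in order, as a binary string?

tick  register→output (feedback)
  0  1000110→1 (1)
  1  0001101→0 (1)
  2  0011011→0 (1)
  3  0110111→0 (1)
  4  1101111→1 (0)
  5  1011110→1 (1)
  6  0111101→0 (1)
  7  1111011→1 (0)
  8  1110110→1 (1)
  9  1101101→1 (0)
 10  1011010→1 (1)
 11  0110101→0 (1)
 12  1101011→1 (0)
 13  1010110→1 (1)
 14  0101101→0 (1)
 15  1011011→1 (0)
 16  0110110→0 (0)
 17  1101100→1 (1)
 18  1011001→1 (0)
 19  0110010→0 (0)
 20  1100100→1 (1)
 21  1001001→1 (0)
 22  0010010→0 (0)
 23  0100100→0 (0)
 24  1001000→1 (1)
 25  0010001→0 (1)
 26  0100011→0 (1)
 27  1000111→1 (0)
 28  0001110→0 (0)
 29  0011100→0 (0)
 30  0111000→0 (0)
 31  1110000→1 (1)
 32  1100001→1 (0)
 33  1000010→1 (1)
 34  0000101→0 (1)
 35  0001011→0 (1)
 36  0010111→0 (1)
 37  0101111→0 (1)
 38  1011111→1 (0)
 39  0111110→0 (0)
 40  1111100→1 (1)
 41  1111001→1 (0)
 42  1110010→1 (1)
 43  1100101→1 (0)
 44  1001010→1 (1)
 45  0010101→0 (1)

1000110111101101011011001001000111000010111110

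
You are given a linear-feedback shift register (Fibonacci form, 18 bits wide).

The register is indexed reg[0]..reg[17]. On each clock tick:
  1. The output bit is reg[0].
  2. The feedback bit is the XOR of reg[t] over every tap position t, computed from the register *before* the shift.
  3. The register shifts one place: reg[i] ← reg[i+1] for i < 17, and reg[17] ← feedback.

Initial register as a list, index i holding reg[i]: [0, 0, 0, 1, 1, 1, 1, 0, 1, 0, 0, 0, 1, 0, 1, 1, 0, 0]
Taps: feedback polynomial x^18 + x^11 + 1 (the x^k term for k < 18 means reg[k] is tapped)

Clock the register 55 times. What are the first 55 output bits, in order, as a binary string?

tick  register→output (feedback)
  0  000111101000101100→0 (0)
  1  001111010001011000→0 (1)
  2  011110100010110001→0 (0)
  3  111101000101100010→1 (0)
  4  111010001011000100→1 (0)
  5  110100010110001000→1 (1)
  6  101000101100010001→1 (1)
  7  010001011000100011→0 (0)
  8  100010110001000110→1 (0)
  9  000101100010001100→0 (0)
 10  001011000100011000→0 (0)
 11  010110001000110000→0 (0)
 12  101100010001100000→1 (0)
 13  011000100011000000→0 (1)
 14  110001000110000001→1 (1)
 15  100010001100000011→1 (1)
 16  000100011000000111→0 (0)
 17  001000110000001110→0 (0)
 18  010001100000011100→0 (0)
 19  100011000000111000→1 (1)
 20  000110000001110001→0 (1)
 21  001100000011100011→0 (1)
 22  011000000111000111→0 (1)
 23  110000001110001111→1 (1)
 24  100000011100011111→1 (1)
 25  000000111000111111→0 (0)
 26  000001110001111110→0 (1)
 27  000011100011111101→0 (1)
 28  000111000111111011→0 (1)
 29  001110001111110111→0 (1)
 30  011100011111101111→0 (1)
 31  111000111111011111→1 (0)
 32  110001111110111110→1 (1)
 33  100011111101111101→1 (0)
 34  000111111011111010→0 (1)
 35  001111110111110101→0 (1)
 36  011111101111101011→0 (1)
 37  111111011111010111→1 (0)
 38  111110111110101110→1 (1)
 39  111101111101011101→1 (0)
 40  111011111010111010→1 (1)
 41  110111110101110101→1 (0)
 42  101111101011101010→1 (0)
 43  011111010111010100→0 (1)
 44  111110101110101001→1 (1)
 45  111101011101010011→1 (0)
 46  111010111010100110→1 (1)
 47  110101110101001101→1 (0)
 48  101011101010011010→1 (1)
 49  010111010100110101→0 (0)
 50  101110101001101010→1 (0)
 51  011101010011010100→0 (1)
 52  111010100110101001→1 (1)
 53  110101001101010011→1 (0)
 54  101010011010100110→1 (1)

0001111010001011000100011000000111000111111011111010111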